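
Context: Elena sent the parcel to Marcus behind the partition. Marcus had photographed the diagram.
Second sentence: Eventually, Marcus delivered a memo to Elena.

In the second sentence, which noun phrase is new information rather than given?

a memo

"Marcus" and "Elena" in the second sentence are given — already mentioned in the context.
"a memo" has no antecedent in the context; it is discourse-new (the indefinite article also signals a new referent).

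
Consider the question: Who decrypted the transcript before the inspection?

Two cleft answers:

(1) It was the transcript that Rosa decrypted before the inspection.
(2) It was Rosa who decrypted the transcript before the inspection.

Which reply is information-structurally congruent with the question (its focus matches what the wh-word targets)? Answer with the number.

2

The question word "who" targets the subject (agent).
Option (1) clefts "the transcript" — the direct object, not what was asked.
Option (2) clefts "Rosa" — that matches what the question asks about.
So the congruent reply is (2).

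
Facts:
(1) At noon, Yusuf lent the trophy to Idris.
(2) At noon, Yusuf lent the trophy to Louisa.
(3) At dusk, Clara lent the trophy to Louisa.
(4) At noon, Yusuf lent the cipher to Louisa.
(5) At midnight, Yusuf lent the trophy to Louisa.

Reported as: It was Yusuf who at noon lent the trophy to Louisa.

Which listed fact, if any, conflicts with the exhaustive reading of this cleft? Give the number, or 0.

The cleft puts "Yusuf" in focus and presupposes the open proposition with thing = the trophy, recipient = Louisa, setting = at noon.
Exhaustivity: Yusuf is the only agent satisfying that background.
No listed fact matches the background with a different agent. Exhaustivity holds.

0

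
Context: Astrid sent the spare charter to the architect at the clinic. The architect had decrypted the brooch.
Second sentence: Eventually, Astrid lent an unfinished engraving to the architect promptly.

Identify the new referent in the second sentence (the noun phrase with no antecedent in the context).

"Astrid" and "the architect" in the second sentence are given — already mentioned in the context.
"an unfinished engraving" has no antecedent in the context; it is discourse-new (the indefinite article also signals a new referent).

an unfinished engraving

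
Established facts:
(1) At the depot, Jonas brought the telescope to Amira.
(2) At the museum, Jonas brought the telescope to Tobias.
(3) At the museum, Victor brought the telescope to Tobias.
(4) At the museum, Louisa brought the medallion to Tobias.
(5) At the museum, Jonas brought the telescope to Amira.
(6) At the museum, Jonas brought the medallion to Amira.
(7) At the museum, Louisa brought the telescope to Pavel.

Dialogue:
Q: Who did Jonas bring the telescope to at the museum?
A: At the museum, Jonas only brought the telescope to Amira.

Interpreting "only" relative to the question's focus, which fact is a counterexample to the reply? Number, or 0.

2

Answering "Who did ... to ...?" puts focus on the recipient — here, "Amira".
"Only" then excludes alternative recipients while the background — Jonas as agent and the telescope as thing and at the museum as setting — is held fixed.
Fact (2) shares the background with a different recipient (Tobias) — counterexample.
(Fact (6) would refute a reading with focus on the thing — but that is not what the question asks.)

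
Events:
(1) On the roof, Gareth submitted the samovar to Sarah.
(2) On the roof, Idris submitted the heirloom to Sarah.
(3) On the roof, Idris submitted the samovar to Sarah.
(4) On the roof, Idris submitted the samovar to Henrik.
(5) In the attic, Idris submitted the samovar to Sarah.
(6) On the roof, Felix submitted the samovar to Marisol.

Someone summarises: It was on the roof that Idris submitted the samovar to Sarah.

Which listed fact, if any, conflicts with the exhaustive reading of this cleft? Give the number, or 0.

The cleft puts "on the roof" in focus and presupposes the open proposition with same agent, thing, recipient (Idris / the samovar / Sarah).
Exhaustivity: on the roof is the only setting satisfying that background.
Fact (5) shares the background but with setting = in the attic; exhaustivity is violated.

5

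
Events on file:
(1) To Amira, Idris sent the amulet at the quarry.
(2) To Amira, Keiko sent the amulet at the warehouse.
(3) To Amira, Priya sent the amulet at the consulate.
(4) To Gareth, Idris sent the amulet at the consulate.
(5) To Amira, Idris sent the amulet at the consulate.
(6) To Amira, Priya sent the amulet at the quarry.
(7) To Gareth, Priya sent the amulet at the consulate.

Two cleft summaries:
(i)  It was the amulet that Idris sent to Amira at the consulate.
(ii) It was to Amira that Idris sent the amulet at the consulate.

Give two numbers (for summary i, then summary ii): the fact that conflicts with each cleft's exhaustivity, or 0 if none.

Summary (i) focuses "the amulet" (the thing); background Idris as agent and Amira as recipient and at the consulate as setting. No fact matches that background with a different thing, so 0.
Summary (ii) focuses "Amira" (the recipient); background Idris as agent and the amulet as thing and at the consulate as setting. Fact (4) matches that background with recipient = Gareth — refutes (ii).

0, 4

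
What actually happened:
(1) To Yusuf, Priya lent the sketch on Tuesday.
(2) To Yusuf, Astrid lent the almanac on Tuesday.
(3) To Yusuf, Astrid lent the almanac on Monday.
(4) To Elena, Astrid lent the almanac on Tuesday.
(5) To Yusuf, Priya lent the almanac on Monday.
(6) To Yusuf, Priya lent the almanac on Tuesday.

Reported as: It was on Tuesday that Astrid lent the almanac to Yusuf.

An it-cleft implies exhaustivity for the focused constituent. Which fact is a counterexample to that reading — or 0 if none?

3

The cleft puts "on Tuesday" in focus and presupposes the open proposition with Astrid as agent and the almanac as thing and Yusuf as recipient.
Exhaustivity: on Tuesday is the only setting satisfying that background.
But fact (3) also has Astrid as agent and the almanac as thing and Yusuf as recipient, with setting = on Monday — so the exhaustive reading fails.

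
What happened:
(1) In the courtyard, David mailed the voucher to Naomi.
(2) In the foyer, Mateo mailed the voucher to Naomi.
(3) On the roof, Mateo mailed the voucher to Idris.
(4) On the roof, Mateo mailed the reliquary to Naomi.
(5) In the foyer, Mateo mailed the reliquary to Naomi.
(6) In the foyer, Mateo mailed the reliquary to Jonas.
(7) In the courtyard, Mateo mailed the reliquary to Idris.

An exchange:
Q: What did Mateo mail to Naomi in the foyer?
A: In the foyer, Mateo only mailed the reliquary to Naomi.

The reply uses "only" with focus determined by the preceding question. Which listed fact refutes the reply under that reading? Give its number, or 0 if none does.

Answering "What did ...?" puts focus on the thing — here, "the reliquary".
So "only" ranges over things; the rest (same agent, recipient, setting (Mateo / Naomi / in the foyer)) is presupposed.
Fact (2) shares the background with a different thing (the voucher) — counterexample.
(Fact (6) would refute a reading with focus on the recipient — but that is not what the question asks.)

2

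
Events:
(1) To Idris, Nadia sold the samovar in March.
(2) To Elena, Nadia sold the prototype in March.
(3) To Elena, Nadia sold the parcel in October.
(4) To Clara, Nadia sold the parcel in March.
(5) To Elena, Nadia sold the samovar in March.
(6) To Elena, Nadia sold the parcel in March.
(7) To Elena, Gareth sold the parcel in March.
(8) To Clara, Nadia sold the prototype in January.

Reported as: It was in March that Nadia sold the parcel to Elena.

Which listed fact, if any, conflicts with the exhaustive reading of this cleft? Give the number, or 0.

Focus of the cleft: "in March" (the setting). Presupposed background: agent = Nadia, thing = the parcel, recipient = Elena.
Exhaustivity: in March is the only setting satisfying that background.
Fact (3) shares the background but with setting = in October; exhaustivity is violated.

3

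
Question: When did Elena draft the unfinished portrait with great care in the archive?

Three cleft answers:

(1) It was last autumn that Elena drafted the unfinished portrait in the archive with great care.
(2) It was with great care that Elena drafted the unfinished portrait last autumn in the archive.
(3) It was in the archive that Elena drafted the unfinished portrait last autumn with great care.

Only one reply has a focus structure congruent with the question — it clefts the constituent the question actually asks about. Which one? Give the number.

1

The question word "when" targets the time.
Option (1) clefts "last autumn" — that matches what the question asks about.
Option (2) clefts "with great care" — the manner, not what was asked.
Option (3) clefts "in the archive" — the location, not what was asked.
So the congruent reply is (1).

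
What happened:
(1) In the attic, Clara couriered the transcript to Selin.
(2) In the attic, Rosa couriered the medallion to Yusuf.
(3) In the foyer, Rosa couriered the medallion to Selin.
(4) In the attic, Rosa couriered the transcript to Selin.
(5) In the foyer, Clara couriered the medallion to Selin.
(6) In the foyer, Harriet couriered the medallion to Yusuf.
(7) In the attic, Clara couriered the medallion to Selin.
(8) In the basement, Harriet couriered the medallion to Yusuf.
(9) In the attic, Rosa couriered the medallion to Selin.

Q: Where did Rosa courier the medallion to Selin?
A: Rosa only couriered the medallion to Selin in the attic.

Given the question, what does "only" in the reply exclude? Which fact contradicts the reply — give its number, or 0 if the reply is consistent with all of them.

Answering "Where did ...?" puts focus on the setting — here, "in the attic".
"Only" then excludes alternative settings while the background — Rosa as agent and the medallion as thing and Selin as recipient — is held fixed.
Fact (3) shares the background with a different setting (in the foyer) — counterexample.
(Fact (4) would refute a reading with focus on the thing — but that is not what the question asks.)

3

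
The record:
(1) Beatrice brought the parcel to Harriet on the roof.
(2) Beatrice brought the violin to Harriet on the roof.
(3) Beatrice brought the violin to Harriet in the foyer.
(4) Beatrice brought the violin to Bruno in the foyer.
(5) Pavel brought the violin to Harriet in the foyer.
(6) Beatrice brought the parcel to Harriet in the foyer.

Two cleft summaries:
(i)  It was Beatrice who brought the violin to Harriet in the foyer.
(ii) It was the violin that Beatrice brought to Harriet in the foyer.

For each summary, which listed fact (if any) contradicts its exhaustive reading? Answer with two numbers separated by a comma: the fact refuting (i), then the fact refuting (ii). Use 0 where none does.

Summary (i) focuses "Beatrice" (the agent); background the violin as thing and Harriet as recipient and in the foyer as setting. Fact (5) matches that background with agent = Pavel — refutes (i).
Summary (ii) focuses "the violin" (the thing); background Beatrice as agent and Harriet as recipient and in the foyer as setting. Fact (6) matches that background with thing = the parcel — refutes (ii).

5, 6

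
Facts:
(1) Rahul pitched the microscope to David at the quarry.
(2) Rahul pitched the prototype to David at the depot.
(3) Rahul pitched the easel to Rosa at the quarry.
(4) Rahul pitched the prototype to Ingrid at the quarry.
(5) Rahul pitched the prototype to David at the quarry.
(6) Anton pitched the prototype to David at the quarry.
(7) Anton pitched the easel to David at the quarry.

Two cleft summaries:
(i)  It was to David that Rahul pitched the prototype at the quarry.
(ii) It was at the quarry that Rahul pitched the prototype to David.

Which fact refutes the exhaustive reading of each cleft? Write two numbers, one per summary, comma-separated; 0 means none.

4, 2

(i): focus "David". Looking for same agent, thing, setting (Rahul / the prototype / at the quarry) with some other recipient — fact (4) has Ingrid there. Refuted.
(ii): focus "at the quarry". Looking for same agent, thing, recipient (Rahul / the prototype / David) with some other setting — fact (2) has at the depot there. Refuted.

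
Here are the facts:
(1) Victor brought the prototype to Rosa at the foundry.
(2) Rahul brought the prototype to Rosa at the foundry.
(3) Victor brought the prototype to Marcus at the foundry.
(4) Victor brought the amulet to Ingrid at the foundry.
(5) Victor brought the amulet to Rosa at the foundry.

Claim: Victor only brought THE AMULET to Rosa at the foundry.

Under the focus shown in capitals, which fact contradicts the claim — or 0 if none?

1

Focus (in capitals) is "the amulet" — the thing. "Only" excludes alternative things while holding fixed agent = Victor, recipient = Rosa, setting = at the foundry.
Fact (1) matches on agent = Victor, recipient = Rosa, setting = at the foundry, but has thing = the prototype instead. That refutes the claim.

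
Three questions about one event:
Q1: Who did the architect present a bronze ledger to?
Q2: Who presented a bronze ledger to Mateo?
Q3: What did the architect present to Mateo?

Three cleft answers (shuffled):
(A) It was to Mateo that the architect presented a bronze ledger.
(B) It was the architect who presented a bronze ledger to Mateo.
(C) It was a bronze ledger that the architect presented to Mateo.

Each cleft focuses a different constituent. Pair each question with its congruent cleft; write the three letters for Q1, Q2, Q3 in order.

Q1 asks about the recipient; cleft (A) focuses "to Mateo", which is the recipient — so Q1 → A.
Q2 asks about the subject (agent); cleft (B) focuses "the architect", which is the subject (agent) — so Q2 → B.
Q3 asks about the direct object; cleft (C) focuses "a bronze ledger", which is the direct object — so Q3 → C.
Mapping: Q1→A, Q2→B, Q3→C.

ABC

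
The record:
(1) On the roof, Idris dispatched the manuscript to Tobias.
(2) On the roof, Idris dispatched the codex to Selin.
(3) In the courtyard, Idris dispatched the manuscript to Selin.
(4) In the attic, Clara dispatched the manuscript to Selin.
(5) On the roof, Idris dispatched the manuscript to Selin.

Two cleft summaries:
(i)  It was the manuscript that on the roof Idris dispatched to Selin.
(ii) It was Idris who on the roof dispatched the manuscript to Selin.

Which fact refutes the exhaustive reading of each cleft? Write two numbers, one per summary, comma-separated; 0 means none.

2, 0

Summary (i) focuses "the manuscript" (the thing); background same agent, recipient, setting (Idris / Selin / on the roof). Fact (2) matches that background with thing = the codex — refutes (i).
Summary (ii) focuses "Idris" (the agent); background same thing, recipient, setting (the manuscript / Selin / on the roof). No fact matches that background with a different agent, so 0.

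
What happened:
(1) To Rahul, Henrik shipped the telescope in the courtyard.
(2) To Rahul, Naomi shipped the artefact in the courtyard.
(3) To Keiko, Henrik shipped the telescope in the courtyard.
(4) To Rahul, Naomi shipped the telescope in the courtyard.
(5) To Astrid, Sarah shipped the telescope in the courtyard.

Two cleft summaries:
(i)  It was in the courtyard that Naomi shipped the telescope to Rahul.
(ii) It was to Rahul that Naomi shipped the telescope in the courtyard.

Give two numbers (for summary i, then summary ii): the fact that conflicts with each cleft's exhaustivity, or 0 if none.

0, 0

Summary (i) focuses "in the courtyard" (the setting); background agent = Naomi, thing = the telescope, recipient = Rahul. No fact matches that background with a different setting, so 0.
Summary (ii) focuses "Rahul" (the recipient); background agent = Naomi, thing = the telescope, setting = in the courtyard. No fact matches that background with a different recipient, so 0.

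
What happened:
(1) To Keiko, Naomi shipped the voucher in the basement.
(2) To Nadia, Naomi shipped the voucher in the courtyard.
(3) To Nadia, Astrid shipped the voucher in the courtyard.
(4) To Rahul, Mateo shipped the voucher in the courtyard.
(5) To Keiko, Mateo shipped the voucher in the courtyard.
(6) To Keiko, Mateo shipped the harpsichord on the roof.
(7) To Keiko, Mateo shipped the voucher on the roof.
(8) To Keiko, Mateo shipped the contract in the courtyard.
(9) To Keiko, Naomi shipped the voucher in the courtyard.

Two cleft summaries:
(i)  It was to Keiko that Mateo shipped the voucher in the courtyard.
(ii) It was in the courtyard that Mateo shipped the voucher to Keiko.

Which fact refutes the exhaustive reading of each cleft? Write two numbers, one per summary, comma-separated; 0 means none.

4, 7

(i): focus "Keiko". Looking for same agent, thing, setting (Mateo / the voucher / in the courtyard) with some other recipient — fact (4) has Rahul there. Refuted.
(ii): focus "in the courtyard". Looking for same agent, thing, recipient (Mateo / the voucher / Keiko) with some other setting — fact (7) has on the roof there. Refuted.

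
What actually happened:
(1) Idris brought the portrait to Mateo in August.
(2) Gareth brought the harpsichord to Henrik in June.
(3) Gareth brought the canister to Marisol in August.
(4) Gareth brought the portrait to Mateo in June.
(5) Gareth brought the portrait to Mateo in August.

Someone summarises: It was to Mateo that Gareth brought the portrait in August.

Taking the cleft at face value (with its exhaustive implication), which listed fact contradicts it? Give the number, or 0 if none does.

0

The cleft puts "Mateo" in focus and presupposes the open proposition with same agent, thing, setting (Gareth / the portrait / in August).
The exhaustive reading says no other recipient fits that background.
Every other fact differs from the presupposition on some backgrounded slot, so none challenges the exhaustivity.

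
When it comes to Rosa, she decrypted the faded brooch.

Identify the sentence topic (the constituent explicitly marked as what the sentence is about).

The construction explicitly marks "Rosa" as what the sentence is about — the topic.
The remainder of the clause is the comment (what is said about the topic).

Rosa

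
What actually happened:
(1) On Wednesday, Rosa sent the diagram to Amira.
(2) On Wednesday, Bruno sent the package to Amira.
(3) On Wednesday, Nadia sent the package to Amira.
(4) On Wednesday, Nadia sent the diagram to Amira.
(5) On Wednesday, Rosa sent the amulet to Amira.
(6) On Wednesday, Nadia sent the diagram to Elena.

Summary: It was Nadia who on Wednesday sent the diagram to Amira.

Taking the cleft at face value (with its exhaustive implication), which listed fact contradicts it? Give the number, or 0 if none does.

The cleft puts "Nadia" in focus and presupposes the open proposition with the diagram as thing and Amira as recipient and on Wednesday as setting.
The exhaustive reading says no other agent fits that background.
Fact (1) shares the background but with agent = Rosa; exhaustivity is violated.

1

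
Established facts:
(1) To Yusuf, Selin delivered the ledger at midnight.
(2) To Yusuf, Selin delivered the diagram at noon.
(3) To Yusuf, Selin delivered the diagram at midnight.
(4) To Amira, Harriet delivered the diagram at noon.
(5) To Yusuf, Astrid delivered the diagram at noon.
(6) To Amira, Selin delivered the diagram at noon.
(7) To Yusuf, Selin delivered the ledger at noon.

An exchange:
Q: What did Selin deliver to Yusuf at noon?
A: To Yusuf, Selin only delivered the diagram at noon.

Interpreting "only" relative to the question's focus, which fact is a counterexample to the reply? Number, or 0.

Answering "What did ...?" puts focus on the thing — here, "the diagram".
"Only" then excludes alternative things while the background — agent = Selin, recipient = Yusuf, setting = at noon — is held fixed.
Fact (7) shares the background with a different thing (the ledger) — counterexample.
(Fact (3) would refute a reading with focus on the setting — but that is not what the question asks.)

7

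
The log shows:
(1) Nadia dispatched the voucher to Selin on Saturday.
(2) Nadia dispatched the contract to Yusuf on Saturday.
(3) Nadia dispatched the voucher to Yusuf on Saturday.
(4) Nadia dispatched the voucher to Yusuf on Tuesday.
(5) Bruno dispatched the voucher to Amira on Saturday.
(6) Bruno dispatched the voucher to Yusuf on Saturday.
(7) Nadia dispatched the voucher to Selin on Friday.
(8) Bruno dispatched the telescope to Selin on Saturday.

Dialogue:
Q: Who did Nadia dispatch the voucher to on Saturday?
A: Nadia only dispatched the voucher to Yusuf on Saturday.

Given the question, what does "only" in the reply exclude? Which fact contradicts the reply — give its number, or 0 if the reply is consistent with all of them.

Answering "Who did ... to ...?" puts focus on the recipient — here, "Yusuf".
So "only" ranges over recipients; the rest (same agent, thing, setting (Nadia / the voucher / on Saturday)) is presupposed.
Fact (1) shares the background with a different recipient (Selin) — counterexample.
(Fact (2) would refute a reading with focus on the thing — but that is not what the question asks.)

1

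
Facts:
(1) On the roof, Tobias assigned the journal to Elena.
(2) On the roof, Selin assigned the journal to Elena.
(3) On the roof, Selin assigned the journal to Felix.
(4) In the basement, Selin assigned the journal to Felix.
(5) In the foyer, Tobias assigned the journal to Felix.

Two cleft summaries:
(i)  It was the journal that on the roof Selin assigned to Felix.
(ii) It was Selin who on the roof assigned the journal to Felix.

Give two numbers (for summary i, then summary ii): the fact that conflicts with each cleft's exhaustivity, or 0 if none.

(i): focus "the journal". No fact shares same agent, recipient, setting (Selin / Felix / on the roof) with a different thing. 0.
(ii): focus "Selin". No fact shares same thing, recipient, setting (the journal / Felix / on the roof) with a different agent. 0.

0, 0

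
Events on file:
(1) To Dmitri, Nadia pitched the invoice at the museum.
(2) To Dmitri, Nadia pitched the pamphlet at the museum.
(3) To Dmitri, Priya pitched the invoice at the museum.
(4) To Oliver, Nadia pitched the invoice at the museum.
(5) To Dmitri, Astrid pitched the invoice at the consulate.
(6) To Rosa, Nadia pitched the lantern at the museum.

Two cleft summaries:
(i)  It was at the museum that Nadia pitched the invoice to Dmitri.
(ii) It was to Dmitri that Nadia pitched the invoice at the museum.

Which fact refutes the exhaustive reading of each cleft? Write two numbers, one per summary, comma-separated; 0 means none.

(i): focus "at the museum". No fact shares same agent, thing, recipient (Nadia / the invoice / Dmitri) with a different setting. 0.
(ii): focus "Dmitri". Looking for same agent, thing, setting (Nadia / the invoice / at the museum) with some other recipient — fact (4) has Oliver there. Refuted.

0, 4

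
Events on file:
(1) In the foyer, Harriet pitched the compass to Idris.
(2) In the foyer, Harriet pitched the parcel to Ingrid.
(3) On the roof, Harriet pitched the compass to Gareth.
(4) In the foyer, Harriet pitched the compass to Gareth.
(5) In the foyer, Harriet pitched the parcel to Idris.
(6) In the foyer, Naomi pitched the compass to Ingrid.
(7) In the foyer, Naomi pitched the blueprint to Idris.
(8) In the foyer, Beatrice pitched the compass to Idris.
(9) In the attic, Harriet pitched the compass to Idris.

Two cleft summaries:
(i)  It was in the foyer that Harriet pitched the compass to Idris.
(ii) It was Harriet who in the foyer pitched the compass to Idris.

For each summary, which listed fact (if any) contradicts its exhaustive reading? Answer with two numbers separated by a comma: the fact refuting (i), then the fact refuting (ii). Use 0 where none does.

(i): focus "in the foyer". Looking for agent = Harriet, thing = the compass, recipient = Idris with some other setting — fact (9) has in the attic there. Refuted.
(ii): focus "Harriet". Looking for thing = the compass, recipient = Idris, setting = in the foyer with some other agent — fact (8) has Beatrice there. Refuted.

9, 8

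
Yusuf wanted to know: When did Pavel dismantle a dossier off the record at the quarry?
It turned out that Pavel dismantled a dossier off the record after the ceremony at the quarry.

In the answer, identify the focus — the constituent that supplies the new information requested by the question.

after the ceremony

The wh-word "when" asks about the time.
In the answer, "Pavel", "a dossier", "at the quarry" and "off the record" are given — repeated from the question.
The constituent filling the time gap is "after the ceremony"; that is the focus and would carry nuclear stress.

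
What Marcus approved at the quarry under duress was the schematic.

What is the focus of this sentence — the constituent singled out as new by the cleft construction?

In a pseudo-cleft "What ... was X", the post-copular constituent X is the focus.
Here the focus is "the schematic". The backgrounded (presupposed) material includes "Marcus", "under duress" and "at the quarry".

the schematic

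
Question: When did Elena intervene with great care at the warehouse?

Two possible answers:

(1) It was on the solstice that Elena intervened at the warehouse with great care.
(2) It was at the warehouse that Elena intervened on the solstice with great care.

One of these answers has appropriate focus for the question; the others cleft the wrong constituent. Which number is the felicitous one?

The question word "when" targets the time.
Option (1) clefts "on the solstice" — that matches what the question asks about.
Option (2) clefts "at the warehouse" — the location, not what was asked.
So the congruent reply is (1).

1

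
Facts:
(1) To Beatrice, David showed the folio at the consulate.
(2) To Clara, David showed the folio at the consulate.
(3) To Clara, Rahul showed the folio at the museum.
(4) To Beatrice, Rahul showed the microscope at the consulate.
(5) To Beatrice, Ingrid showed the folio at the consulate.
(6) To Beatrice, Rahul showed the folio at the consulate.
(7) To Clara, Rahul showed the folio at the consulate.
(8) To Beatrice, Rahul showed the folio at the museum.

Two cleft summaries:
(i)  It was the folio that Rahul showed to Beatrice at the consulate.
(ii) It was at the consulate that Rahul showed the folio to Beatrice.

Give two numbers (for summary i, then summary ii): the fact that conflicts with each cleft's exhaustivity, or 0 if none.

Summary (i) focuses "the folio" (the thing); background agent = Rahul, recipient = Beatrice, setting = at the consulate. Fact (4) matches that background with thing = the microscope — refutes (i).
Summary (ii) focuses "at the consulate" (the setting); background agent = Rahul, thing = the folio, recipient = Beatrice. Fact (8) matches that background with setting = at the museum — refutes (ii).

4, 8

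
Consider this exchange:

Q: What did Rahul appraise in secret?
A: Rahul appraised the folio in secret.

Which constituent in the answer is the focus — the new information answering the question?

the folio

The wh-word "what" asks about the direct object.
In the answer, "Rahul" and "in secret" are given — repeated from the question.
The constituent filling the direct object gap is "the folio"; that is the focus and would carry nuclear stress.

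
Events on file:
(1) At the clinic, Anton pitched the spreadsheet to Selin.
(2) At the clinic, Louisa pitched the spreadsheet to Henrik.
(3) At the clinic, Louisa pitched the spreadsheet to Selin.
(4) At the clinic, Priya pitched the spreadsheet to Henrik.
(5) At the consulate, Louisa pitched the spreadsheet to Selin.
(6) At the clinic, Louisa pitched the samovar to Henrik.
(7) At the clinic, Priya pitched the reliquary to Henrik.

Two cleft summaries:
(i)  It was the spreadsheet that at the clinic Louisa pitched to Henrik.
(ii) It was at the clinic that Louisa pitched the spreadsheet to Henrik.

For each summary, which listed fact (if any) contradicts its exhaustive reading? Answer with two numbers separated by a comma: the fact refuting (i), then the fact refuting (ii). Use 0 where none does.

6, 0

Summary (i) focuses "the spreadsheet" (the thing); background same agent, recipient, setting (Louisa / Henrik / at the clinic). Fact (6) matches that background with thing = the samovar — refutes (i).
Summary (ii) focuses "at the clinic" (the setting); background same agent, thing, recipient (Louisa / the spreadsheet / Henrik). No fact matches that background with a different setting, so 0.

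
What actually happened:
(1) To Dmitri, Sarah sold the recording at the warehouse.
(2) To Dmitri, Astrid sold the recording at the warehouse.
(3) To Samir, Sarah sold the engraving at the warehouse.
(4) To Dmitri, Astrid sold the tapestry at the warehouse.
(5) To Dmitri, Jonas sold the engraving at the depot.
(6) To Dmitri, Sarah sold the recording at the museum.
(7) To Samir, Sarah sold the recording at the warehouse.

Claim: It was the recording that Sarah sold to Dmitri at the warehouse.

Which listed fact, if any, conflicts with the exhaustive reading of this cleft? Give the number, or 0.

0

Focus of the cleft: "the recording" (the thing). Presupposed background: same agent, recipient, setting (Sarah / Dmitri / at the warehouse).
Exhaustivity: the recording is the only thing satisfying that background.
Every other fact differs from the presupposition on some backgrounded slot, so none challenges the exhaustivity.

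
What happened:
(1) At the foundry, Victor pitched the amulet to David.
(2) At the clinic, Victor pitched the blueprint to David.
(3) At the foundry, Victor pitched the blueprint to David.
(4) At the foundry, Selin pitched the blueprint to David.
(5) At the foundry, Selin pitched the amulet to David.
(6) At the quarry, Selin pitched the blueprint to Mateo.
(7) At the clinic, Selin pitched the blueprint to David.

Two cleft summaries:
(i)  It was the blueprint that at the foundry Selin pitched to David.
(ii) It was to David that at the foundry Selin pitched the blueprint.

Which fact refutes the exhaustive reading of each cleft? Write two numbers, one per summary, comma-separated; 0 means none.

(i): focus "the blueprint". Looking for agent = Selin, recipient = David, setting = at the foundry with some other thing — fact (5) has the amulet there. Refuted.
(ii): focus "David". No fact shares agent = Selin, thing = the blueprint, setting = at the foundry with a different recipient. 0.

5, 0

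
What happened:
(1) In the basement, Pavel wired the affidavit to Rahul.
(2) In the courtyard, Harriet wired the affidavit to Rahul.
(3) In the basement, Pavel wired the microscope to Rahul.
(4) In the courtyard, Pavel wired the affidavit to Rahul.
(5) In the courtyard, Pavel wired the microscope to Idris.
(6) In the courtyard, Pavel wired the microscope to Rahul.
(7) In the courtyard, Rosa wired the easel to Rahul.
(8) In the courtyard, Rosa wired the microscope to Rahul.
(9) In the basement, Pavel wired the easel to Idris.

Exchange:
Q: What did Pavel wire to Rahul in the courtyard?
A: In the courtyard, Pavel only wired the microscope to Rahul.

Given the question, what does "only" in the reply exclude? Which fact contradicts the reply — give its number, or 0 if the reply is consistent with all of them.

The question "What did ...?" targets the thing, so in the reply the focus falls on "the microscope".
"Only" then excludes alternative things while the background — Pavel as agent and Rahul as recipient and in the courtyard as setting — is held fixed.
Fact (4) shares the background with a different thing (the affidavit) — counterexample.
(Fact (5) would refute a reading with focus on the recipient — but that is not what the question asks.)

4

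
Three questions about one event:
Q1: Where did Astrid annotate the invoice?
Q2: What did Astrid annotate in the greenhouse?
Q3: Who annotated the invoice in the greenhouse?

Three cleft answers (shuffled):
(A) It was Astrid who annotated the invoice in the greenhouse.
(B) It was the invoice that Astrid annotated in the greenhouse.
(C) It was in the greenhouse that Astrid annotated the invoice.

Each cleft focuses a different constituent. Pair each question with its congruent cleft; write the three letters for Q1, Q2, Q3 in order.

CBA

Q1 asks about the location; cleft (C) focuses "in the greenhouse", which is the location — so Q1 → C.
Q2 asks about the direct object; cleft (B) focuses "the invoice", which is the direct object — so Q2 → B.
Q3 asks about the subject (agent); cleft (A) focuses "Astrid", which is the subject (agent) — so Q3 → A.
Mapping: Q1→C, Q2→B, Q3→A.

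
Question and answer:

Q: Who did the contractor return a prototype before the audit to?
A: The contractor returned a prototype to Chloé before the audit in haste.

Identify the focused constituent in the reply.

The wh-word "who" asks about the recipient.
In the answer, "the contractor", "a prototype" and "before the audit" are given — repeated from the question.
"in haste" is also new, but it specifies the manner, which is not what the question asks about — so it is not the focus.
The constituent filling the recipient gap is "to Chloé"; that is the focus.

to Chloé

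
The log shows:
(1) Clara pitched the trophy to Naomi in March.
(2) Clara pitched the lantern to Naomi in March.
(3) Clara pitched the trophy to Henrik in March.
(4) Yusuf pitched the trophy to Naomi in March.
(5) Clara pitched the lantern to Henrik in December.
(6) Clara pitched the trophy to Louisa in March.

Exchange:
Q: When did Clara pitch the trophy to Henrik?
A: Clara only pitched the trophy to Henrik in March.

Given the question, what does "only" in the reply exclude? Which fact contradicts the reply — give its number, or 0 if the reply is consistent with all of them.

Answering "When did ...?" puts focus on the setting — here, "in March".
So "only" ranges over settings; the rest (same agent, thing, recipient (Clara / the trophy / Henrik)) is presupposed.
No fact keeps same agent, thing, recipient (Clara / the trophy / Henrik) while changing the setting; every other fact differs on something backgrounded. The reply stands.
(Fact (1) would refute a reading with focus on the recipient — but that is not what the question asks.)

0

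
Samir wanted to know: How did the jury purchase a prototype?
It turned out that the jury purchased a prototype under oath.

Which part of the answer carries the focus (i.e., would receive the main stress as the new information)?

under oath

The wh-word "how" asks about the manner.
In the answer, "the jury" and "a prototype" are given — repeated from the question.
The constituent filling the manner gap is "under oath"; that is the focus and would carry nuclear stress.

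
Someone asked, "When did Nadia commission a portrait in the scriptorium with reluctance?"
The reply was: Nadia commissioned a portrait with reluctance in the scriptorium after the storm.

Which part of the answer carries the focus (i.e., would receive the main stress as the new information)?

The wh-word "when" asks about the time.
In the answer, "Nadia", "a portrait", "with reluctance" and "in the scriptorium" are given — repeated from the question.
The constituent filling the time gap is "after the storm"; that is the focus and would carry nuclear stress.

after the storm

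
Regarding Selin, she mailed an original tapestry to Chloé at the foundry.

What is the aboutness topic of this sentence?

Selin

The construction explicitly marks "Selin" as what the sentence is about — the topic.
The remainder of the clause is the comment (what is said about the topic).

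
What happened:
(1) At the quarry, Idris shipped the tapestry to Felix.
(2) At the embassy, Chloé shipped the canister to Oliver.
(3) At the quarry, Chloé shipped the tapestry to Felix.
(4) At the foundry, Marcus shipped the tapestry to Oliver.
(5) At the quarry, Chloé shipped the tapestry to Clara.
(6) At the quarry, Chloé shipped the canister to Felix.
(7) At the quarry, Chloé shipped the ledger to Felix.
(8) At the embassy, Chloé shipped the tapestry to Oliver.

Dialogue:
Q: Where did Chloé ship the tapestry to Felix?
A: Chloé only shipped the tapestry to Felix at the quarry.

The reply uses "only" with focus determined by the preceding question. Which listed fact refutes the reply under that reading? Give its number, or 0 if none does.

0

Answering "Where did ...?" puts focus on the setting — here, "at the quarry".
"Only" then excludes alternative settings while the background — agent = Chloé, thing = the tapestry, recipient = Felix — is held fixed.
No fact keeps agent = Chloé, thing = the tapestry, recipient = Felix while changing the setting; every other fact differs on something backgrounded. The reply stands.
(Fact (5) would refute a reading with focus on the recipient — but that is not what the question asks.)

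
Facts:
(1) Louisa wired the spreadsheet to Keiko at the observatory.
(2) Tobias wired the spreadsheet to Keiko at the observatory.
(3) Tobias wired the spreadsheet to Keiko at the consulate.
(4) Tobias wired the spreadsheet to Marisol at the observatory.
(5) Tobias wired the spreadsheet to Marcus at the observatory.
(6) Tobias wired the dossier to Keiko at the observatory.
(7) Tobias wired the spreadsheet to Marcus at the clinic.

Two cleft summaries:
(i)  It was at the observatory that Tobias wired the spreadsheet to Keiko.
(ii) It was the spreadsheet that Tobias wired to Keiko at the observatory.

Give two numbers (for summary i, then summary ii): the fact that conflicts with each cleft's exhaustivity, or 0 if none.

Summary (i) focuses "at the observatory" (the setting); background agent = Tobias, thing = the spreadsheet, recipient = Keiko. Fact (3) matches that background with setting = at the consulate — refutes (i).
Summary (ii) focuses "the spreadsheet" (the thing); background agent = Tobias, recipient = Keiko, setting = at the observatory. Fact (6) matches that background with thing = the dossier — refutes (ii).

3, 6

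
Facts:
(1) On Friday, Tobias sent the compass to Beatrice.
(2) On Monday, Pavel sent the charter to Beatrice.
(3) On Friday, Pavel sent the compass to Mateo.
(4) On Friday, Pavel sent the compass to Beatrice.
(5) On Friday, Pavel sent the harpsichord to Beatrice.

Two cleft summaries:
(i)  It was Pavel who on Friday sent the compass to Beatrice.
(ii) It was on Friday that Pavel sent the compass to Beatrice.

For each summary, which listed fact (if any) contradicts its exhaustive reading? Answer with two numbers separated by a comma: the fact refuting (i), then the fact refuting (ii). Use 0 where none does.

1, 0

(i): focus "Pavel". Looking for thing = the compass, recipient = Beatrice, setting = on Friday with some other agent — fact (1) has Tobias there. Refuted.
(ii): focus "on Friday". No fact shares agent = Pavel, thing = the compass, recipient = Beatrice with a different setting. 0.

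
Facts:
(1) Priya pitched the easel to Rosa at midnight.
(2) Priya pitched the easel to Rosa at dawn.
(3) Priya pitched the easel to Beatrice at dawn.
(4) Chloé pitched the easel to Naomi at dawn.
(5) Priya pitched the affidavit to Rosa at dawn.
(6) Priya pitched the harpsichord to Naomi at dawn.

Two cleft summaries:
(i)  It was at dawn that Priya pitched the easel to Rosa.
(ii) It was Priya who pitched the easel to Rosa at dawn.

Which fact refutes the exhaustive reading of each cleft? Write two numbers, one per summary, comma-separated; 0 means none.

1, 0

Summary (i) focuses "at dawn" (the setting); background Priya as agent and the easel as thing and Rosa as recipient. Fact (1) matches that background with setting = at midnight — refutes (i).
Summary (ii) focuses "Priya" (the agent); background the easel as thing and Rosa as recipient and at dawn as setting. No fact matches that background with a different agent, so 0.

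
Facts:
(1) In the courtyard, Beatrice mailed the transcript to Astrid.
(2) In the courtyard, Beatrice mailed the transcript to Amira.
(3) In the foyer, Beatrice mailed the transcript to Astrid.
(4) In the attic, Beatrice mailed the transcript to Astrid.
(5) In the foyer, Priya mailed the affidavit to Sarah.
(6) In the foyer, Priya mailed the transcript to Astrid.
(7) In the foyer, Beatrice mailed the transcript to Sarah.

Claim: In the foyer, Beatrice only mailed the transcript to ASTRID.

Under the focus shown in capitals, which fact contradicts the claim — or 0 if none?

7

The capitals mark "Astrid" as focus. So "only" rules out other recipients, with the rest (same agent, thing, setting (Beatrice / the transcript / in the foyer)) as background.
Fact (7) shares the background but differs in recipient (Sarah) — a counterexample.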